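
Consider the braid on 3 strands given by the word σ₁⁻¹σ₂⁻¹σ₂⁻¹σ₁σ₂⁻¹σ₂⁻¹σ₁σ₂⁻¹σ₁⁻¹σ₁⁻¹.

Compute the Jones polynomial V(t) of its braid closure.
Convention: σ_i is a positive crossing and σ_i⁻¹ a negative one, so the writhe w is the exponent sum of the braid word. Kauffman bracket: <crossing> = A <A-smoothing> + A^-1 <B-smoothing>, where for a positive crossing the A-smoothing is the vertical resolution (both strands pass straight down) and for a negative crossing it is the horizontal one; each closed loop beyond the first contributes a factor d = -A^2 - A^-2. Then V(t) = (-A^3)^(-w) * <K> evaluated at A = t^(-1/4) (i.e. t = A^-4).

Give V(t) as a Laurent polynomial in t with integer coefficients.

Braid: s1^-1 s2^-1 s2^-1 s1 s2^-1 s2^-1 s1 s2^-1 s1^-1 s1^-1 on 3 strands, 10 crossings.
Writhe w = (#positive) - (#negative) = 2 - 8 = -6.
Enumerate smoothing states for the bracket polynomial. There are 2^10 = 1024 states.
For each crossing: s=0 is the vertical smoothing, s=1 horizontal. Crossing k contributes A^(sign_k * (1 - 2*s_k)); loop factor d = -A^2 - A^-2.
Tabulate the states by total A-exponent and number of loops L (A-exp: L × count):
  A^10: L=7 ×1
  A^8: L=6 ×10
  A^6: L=5 ×44, L=7 ×1
  A^4: L=4 ×110, L=6 ×10
  A^2: L=3 ×166, L=5 ×44
  A^0: L=2 ×144, L=4 ×106, L=6 ×2
  A^-2: L=1 ×57, L=3 ×140, L=5 ×13
  A^-4: L=2 ×91, L=4 ×28, L=6 ×1
  A^-6: L=1 ×16, L=3 ×26, L=5 ×3
  A^-8: L=2 ×7, L=4 ×3
  A^-10: L=3 ×1
Each group contributes A^e * Σ count * d^(L-1):
Powers of d = -A^2 - A^-2: d^2 = A^4 + 2 + A^-4; d^3 = -A^6 - 3*A^2 - 3*A^-2 - A^-6; d^4 = A^8 + 4*A^4 + 6 + 4*A^-4 + A^-8; d^5 = -A^10 - 5*A^6 - 10*A^2 - 10*A^-2 - 5*A^-6 - A^-10; d^6 = A^12 + 6*A^8 + 15*A^4 + 20 + 15*A^-4 + 6*A^-8 + A^-12.
  A^10 * (d^6) = A^22 + 6*A^18 + 15*A^14 + 20*A^10 + 15*A^6 + 6*A^2 + A^-2
  A^8 * (10*d^5) = -10*A^18 - 50*A^14 - 100*A^10 - 100*A^6 - 50*A^2 - 10*A^-2
  A^6 * (44*d^4 + d^6) = A^18 + 50*A^14 + 191*A^10 + 284*A^6 + 191*A^2 + 50*A^-2 + A^-6
  A^4 * (110*d^3 + 10*d^5) = -10*A^14 - 160*A^10 - 430*A^6 - 430*A^2 - 160*A^-2 - 10*A^-6
  A^2 * (166*d^2 + 44*d^4) = 44*A^10 + 342*A^6 + 596*A^2 + 342*A^-2 + 44*A^-6
  A^0 * (144*d + 106*d^3 + 2*d^5) = -2*A^10 - 116*A^6 - 482*A^2 - 482*A^-2 - 116*A^-6 - 2*A^-10
  A^-2 * (57 + 140*d^2 + 13*d^4) = 13*A^6 + 192*A^2 + 415*A^-2 + 192*A^-6 + 13*A^-10
  A^-4 * (91*d + 28*d^3 + d^5) = -A^6 - 33*A^2 - 185*A^-2 - 185*A^-6 - 33*A^-10 - A^-14
  A^-6 * (16 + 26*d^2 + 3*d^4) = 3*A^2 + 38*A^-2 + 86*A^-6 + 38*A^-10 + 3*A^-14
  A^-8 * (7*d + 3*d^3) = -3*A^-2 - 16*A^-6 - 16*A^-10 - 3*A^-14
  A^-10 * (d^2) = A^-6 + 2*A^-10 + A^-14
Summing the groups: <K> = A^22 - 3*A^18 + 5*A^14 - 7*A^10 + 7*A^6 - 7*A^2 + 6*A^-2 - 3*A^-6 + 2*A^-10
Normalise by the writhe: (-A^3)^(-w) = (-A^3)^(6) = A^18, so f(A) = A^18 * <K> = A^40 - 3*A^36 + 5*A^32 - 7*A^28 + 7*A^24 - 7*A^20 + 6*A^16 - 3*A^12 + 2*A^8.
Substitute A = t^(-1/4), i.e. A^e → t^(-e/4): V(t) = 2*t^-2 - 3*t^-3 + 6*t^-4 - 7*t^-5 + 7*t^-6 - 7*t^-7 + 5*t^-8 - 3*t^-9 + t^-10

Answer: 2*t^-2 - 3*t^-3 + 6*t^-4 - 7*t^-5 + 7*t^-6 - 7*t^-7 + 5*t^-8 - 3*t^-9 + t^-10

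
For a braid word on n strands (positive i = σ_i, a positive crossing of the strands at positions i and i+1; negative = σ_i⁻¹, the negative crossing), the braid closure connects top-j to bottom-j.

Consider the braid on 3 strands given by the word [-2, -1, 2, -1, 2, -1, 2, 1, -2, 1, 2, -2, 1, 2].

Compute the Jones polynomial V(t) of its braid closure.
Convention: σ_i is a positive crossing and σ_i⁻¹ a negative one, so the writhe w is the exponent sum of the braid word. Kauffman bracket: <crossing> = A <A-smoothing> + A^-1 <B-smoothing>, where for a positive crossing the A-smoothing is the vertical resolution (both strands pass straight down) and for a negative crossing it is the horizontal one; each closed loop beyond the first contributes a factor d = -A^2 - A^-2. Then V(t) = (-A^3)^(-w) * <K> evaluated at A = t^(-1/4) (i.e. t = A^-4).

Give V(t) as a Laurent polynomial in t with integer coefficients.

The presented braid s2^-1 s1^-1 s2 s1^-1 s2 s1^-1 s2 s1 s2^-1 s1 s2 s2^-1 s1 s2 on 3 strands reduces by inverse Markov moves (closure unchanged at each step):
  Deconjugate: the word is γ·β·γ⁻¹ with γ = s2^-1 (prefix) and γ⁻¹ = s2 (suffix); strip both.
  Deconjugate: the word is γ·β·γ⁻¹ with γ = s1^-1 s2 (prefix) and γ⁻¹ = s2^-1 s1 (suffix); strip both.
Reduced to β = s1^-1 s2 s1^-1 s2 s1 s2^-1 s1 s2 on 3 strands, 8 crossings.
Compute on β:
Braid: s1^-1 s2 s1^-1 s2 s1 s2^-1 s1 s2 on 3 strands, 8 crossings.
Writhe w = (#positive) - (#negative) = 5 - 3 = 2.
State-sum expansion of <K>. There are 2^8 = 256 states.
Each crossing splits two ways (0=vertical, 1=horizontal). The state's weight is A^(#A-smoothings - #B-smoothings) * d^(loops - 1).
Tabulate the states by total A-exponent and number of loops L (A-exp: L × count):
  A^8: L=2 ×1
  A^6: L=1 ×3, L=3 ×5
  A^4: L=2 ×22, L=4 ×6
  A^2: L=1 ×18, L=3 ×37, L=5 ×1
  A^0: L=2 ×58, L=4 ×12
  A^-2: L=1 ×24, L=3 ×31, L=5 ×1
  A^-4: L=2 ×23, L=4 ×5
  A^-6: L=3 ×8
  A^-8: L=4 ×1
Each group contributes A^e * Σ count * d^(L-1):
Powers of d = -A^2 - A^-2: d^2 = A^4 + 2 + A^-4; d^3 = -A^6 - 3*A^2 - 3*A^-2 - A^-6; d^4 = A^8 + 4*A^4 + 6 + 4*A^-4 + A^-8.
  A^8 * (d) = -A^10 - A^6
  A^6 * (3 + 5*d^2) = 5*A^10 + 13*A^6 + 5*A^2
  A^4 * (22*d + 6*d^3) = -6*A^10 - 40*A^6 - 40*A^2 - 6*A^-2
  A^2 * (18 + 37*d^2 + d^4) = A^10 + 41*A^6 + 98*A^2 + 41*A^-2 + A^-6
  A^0 * (58*d + 12*d^3) = -12*A^6 - 94*A^2 - 94*A^-2 - 12*A^-6
  A^-2 * (24 + 31*d^2 + d^4) = A^6 + 35*A^2 + 92*A^-2 + 35*A^-6 + A^-10
  A^-4 * (23*d + 5*d^3) = -5*A^2 - 38*A^-2 - 38*A^-6 - 5*A^-10
  A^-6 * (8*d^2) = 8*A^-2 + 16*A^-6 + 8*A^-10
  A^-8 * (d^3) = -A^-2 - 3*A^-6 - 3*A^-10 - A^-14
Summing the groups: <K> = -A^10 + 2*A^6 - A^2 + 2*A^-2 - A^-6 + A^-10 - A^-14
Normalise by the writhe: (-A^3)^(-w) = (-A^3)^(-2) = A^-6, so f(A) = A^-6 * <K> = -A^4 + 2 - A^-4 + 2*A^-8 - A^-12 + A^-16 - A^-20.
Substitute A = t^(-1/4), i.e. A^e → t^(-e/4): V(t) = -t^5 + t^4 - t^3 + 2*t^2 - t + 2 - t^-1

Answer: -t^5 + t^4 - t^3 + 2*t^2 - t + 2 - t^-1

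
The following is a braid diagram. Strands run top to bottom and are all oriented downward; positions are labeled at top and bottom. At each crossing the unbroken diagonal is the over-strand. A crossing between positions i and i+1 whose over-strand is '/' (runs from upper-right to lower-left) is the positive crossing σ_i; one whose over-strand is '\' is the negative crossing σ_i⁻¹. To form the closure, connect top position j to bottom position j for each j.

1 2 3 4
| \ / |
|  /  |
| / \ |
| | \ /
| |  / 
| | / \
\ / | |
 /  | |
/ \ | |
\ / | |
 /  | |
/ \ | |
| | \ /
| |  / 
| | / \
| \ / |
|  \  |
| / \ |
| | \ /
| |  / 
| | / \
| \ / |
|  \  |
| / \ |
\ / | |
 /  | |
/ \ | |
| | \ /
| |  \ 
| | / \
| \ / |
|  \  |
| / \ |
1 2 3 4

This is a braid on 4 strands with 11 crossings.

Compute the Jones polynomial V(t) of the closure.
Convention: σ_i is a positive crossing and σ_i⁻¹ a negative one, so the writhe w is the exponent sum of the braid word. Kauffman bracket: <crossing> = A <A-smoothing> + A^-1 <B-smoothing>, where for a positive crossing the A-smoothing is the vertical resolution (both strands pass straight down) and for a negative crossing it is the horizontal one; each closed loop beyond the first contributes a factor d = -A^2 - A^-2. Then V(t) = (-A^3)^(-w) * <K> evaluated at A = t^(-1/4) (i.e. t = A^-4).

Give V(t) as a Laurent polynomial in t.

Reading the diagram top to bottom ('/'-over between positions i,i+1 = s_i, '\'-over = s_i^-1): braid word = s2 s3 s1 s1 s3 s2^-1 s3 s2^-1 s1 s3^-1 s2^-1.
The presented braid s2 s3 s1 s1 s3 s2^-1 s3 s2^-1 s1 s3^-1 s2^-1 on 4 strands reduces by inverse Markov moves (closure unchanged at each step):
  Deconjugate: the word is γ·β·γ⁻¹ with γ = s2 s3 (prefix) and γ⁻¹ = s3^-1 s2^-1 (suffix); strip both.
Reduced to β = s1 s1 s3 s2^-1 s3 s2^-1 s1 on 4 strands, 7 crossings.
Compute on β:
Braid: s1 s1 s3 s2^-1 s3 s2^-1 s1 on 4 strands, 7 crossings.
Writhe w = (#positive) - (#negative) = 5 - 2 = 3.
Enumerate smoothing states for the bracket polynomial. There are 2^7 = 128 states.
Each crossing splits two ways (0=vertical, 1=horizontal). The state's weight is A^(#A-smoothings - #B-smoothings) * d^(loops - 1).
Tabulate the states by total A-exponent and number of loops L (A-exp: L × count):
  A^7: L=4 ×1
  A^5: L=3 ×7
  A^3: L=2 ×17, L=4 ×4
  A^1: L=1 ×15, L=3 ×19, L=5 ×1
  A^-1: L=2 ×27, L=4 ×8
  A^-3: L=3 ×20, L=5 ×1
  A^-5: L=4 ×7
  A^-7: L=5 ×1
Each group contributes A^e * Σ count * d^(L-1):
Powers of d = -A^2 - A^-2: d^2 = A^4 + 2 + A^-4; d^3 = -A^6 - 3*A^2 - 3*A^-2 - A^-6; d^4 = A^8 + 4*A^4 + 6 + 4*A^-4 + A^-8.
  A^7 * (d^3) = -A^13 - 3*A^9 - 3*A^5 - A
  A^5 * (7*d^2) = 7*A^9 + 14*A^5 + 7*A
  A^3 * (17*d + 4*d^3) = -4*A^9 - 29*A^5 - 29*A - 4*A^-3
  A^1 * (15 + 19*d^2 + d^4) = A^9 + 23*A^5 + 59*A + 23*A^-3 + A^-7
  A^-1 * (27*d + 8*d^3) = -8*A^5 - 51*A - 51*A^-3 - 8*A^-7
  A^-3 * (20*d^2 + d^4) = A^5 + 24*A + 46*A^-3 + 24*A^-7 + A^-11
  A^-5 * (7*d^3) = -7*A - 21*A^-3 - 21*A^-7 - 7*A^-11
  A^-7 * (d^4) = A + 4*A^-3 + 6*A^-7 + 4*A^-11 + A^-15
Summing the groups: <K> = -A^13 + A^9 - 2*A^5 + 3*A - 3*A^-3 + 2*A^-7 - 2*A^-11 + A^-15
Normalise by the writhe: (-A^3)^(-w) = (-A^3)^(-3) = -A^-9, so f(A) = -A^-9 * <K> = A^4 - 1 + 2*A^-4 - 3*A^-8 + 3*A^-12 - 2*A^-16 + 2*A^-20 - A^-24.
Substitute A = t^(-1/4), i.e. A^e → t^(-e/4): V(t) = -t^6 + 2*t^5 - 2*t^4 + 3*t^3 - 3*t^2 + 2*t - 1 + t^-1

Answer: -t^6 + 2*t^5 - 2*t^4 + 3*t^3 - 3*t^2 + 2*t - 1 + t^-1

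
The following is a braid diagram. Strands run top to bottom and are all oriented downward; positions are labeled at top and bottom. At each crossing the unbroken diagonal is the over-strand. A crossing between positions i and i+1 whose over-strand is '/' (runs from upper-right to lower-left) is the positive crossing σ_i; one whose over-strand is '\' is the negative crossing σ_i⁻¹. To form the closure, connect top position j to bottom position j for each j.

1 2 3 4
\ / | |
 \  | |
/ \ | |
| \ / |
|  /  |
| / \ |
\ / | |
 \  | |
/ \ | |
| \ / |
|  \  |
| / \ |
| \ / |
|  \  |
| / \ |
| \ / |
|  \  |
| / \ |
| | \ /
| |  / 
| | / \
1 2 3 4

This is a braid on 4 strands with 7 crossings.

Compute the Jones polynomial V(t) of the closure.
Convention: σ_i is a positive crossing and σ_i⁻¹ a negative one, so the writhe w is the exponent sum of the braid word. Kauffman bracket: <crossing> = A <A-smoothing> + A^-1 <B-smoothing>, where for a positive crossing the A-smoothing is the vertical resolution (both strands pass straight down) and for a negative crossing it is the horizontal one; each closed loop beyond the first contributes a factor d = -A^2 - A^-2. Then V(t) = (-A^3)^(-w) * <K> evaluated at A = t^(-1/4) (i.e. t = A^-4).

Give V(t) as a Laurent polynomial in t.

t^-1 - t^-2 + 2*t^-3 - t^-4 + t^-5 - t^-6

Derivation:
Reading the diagram top to bottom ('/'-over between positions i,i+1 = s_i, '\'-over = s_i^-1): braid word = s1^-1 s2 s1^-1 s2^-1 s2^-1 s2^-1 s3.
The presented braid s1^-1 s2 s1^-1 s2^-1 s2^-1 s2^-1 s3 on 4 strands reduces by inverse Markov moves (closure unchanged at each step):
  Destabilize: the word has the form β·s3 where s3 occurs only as the final letter (β ∈ B_3); drop it and the last strand → 3 strands.
Reduced to β = s1^-1 s2 s1^-1 s2^-1 s2^-1 s2^-1 on 3 strands, 6 crossings.
Compute on β:
Braid: s1^-1 s2 s1^-1 s2^-1 s2^-1 s2^-1 on 3 strands, 6 crossings.
Writhe w = (#positive) - (#negative) = 1 - 5 = -4.
Computing the Kauffman bracket via state sum. There are 2^6 = 64 states.
Smooth each crossing (0=||, 1=⌣⌢); contribution A^(Σ sign_k(1-2s_k)) * d^(L-1).
Tabulate the states by total A-exponent and number of loops L (A-exp: L × count):
  A^6: L=4 ×1
  A^4: L=3 ×6
  A^2: L=2 ×12, L=4 ×3
  A^0: L=1 ×9, L=3 ×10, L=5 ×1
  A^-2: L=2 ×12, L=4 ×3
  A^-4: L=1 ×2, L=3 ×4
  A^-6: L=2 ×1
Each group contributes A^e * Σ count * d^(L-1):
Powers of d = -A^2 - A^-2: d^2 = A^4 + 2 + A^-4; d^3 = -A^6 - 3*A^2 - 3*A^-2 - A^-6; d^4 = A^8 + 4*A^4 + 6 + 4*A^-4 + A^-8.
  A^6 * (d^3) = -A^12 - 3*A^8 - 3*A^4 - 1
  A^4 * (6*d^2) = 6*A^8 + 12*A^4 + 6
  A^2 * (12*d + 3*d^3) = -3*A^8 - 21*A^4 - 21 - 3*A^-4
  A^0 * (9 + 10*d^2 + d^4) = A^8 + 14*A^4 + 35 + 14*A^-4 + A^-8
  A^-2 * (12*d + 3*d^3) = -3*A^4 - 21 - 21*A^-4 - 3*A^-8
  A^-4 * (2 + 4*d^2) = 4 + 10*A^-4 + 4*A^-8
  A^-6 * (d) = -A^-4 - A^-8
Summing the groups: <K> = -A^12 + A^8 - A^4 + 2 - A^-4 + A^-8
Normalise by the writhe: (-A^3)^(-w) = (-A^3)^(4) = A^12, so f(A) = A^12 * <K> = -A^24 + A^20 - A^16 + 2*A^12 - A^8 + A^4.
Substitute A = t^(-1/4), i.e. A^e → t^(-e/4): V(t) = t^-1 - t^-2 + 2*t^-3 - t^-4 + t^-5 - t^-6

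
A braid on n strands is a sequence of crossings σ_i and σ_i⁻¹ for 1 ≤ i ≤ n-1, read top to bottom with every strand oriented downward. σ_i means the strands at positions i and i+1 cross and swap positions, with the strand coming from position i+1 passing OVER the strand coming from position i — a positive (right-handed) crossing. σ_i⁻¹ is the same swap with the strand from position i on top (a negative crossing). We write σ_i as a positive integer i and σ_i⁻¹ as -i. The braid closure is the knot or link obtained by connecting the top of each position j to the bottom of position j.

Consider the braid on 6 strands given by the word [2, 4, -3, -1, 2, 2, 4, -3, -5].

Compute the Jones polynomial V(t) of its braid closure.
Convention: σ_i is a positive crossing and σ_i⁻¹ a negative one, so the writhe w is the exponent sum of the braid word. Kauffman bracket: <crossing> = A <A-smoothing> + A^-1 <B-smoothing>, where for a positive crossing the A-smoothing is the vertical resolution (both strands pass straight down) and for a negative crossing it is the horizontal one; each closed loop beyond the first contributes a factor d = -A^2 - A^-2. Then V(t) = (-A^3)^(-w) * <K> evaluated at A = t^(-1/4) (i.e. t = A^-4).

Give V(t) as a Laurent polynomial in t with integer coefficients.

The presented braid s2 s4 s3^-1 s1^-1 s2 s2 s4 s3^-1 s5^-1 on 6 strands reduces by inverse Markov moves (closure unchanged at each step):
  Destabilize: the word has the form β·s5^-1 where s5^-1 occurs only as the final letter (β ∈ B_5); drop it and the last strand → 5 strands.
Reduced to β = s2 s4 s3^-1 s1^-1 s2 s2 s4 s3^-1 on 5 strands, 8 crossings.
Compute on β:
Braid: s2 s4 s3^-1 s1^-1 s2 s2 s4 s3^-1 on 5 strands, 8 crossings.
Writhe w = (#positive) - (#negative) = 5 - 3 = 2.
State-sum expansion of <K>. There are 2^8 = 256 states.
For each crossing: s=0 is the vertical smoothing, s=1 horizontal. Crossing k contributes A^(sign_k * (1 - 2*s_k)); loop factor d = -A^2 - A^-2.
Tabulate the states by total A-exponent and number of loops L (A-exp: L × count):
  A^8: L=4 ×1
  A^6: L=3 ×7, L=5 ×1
  A^4: L=2 ×19, L=4 ×9
  A^2: L=1 ×19, L=3 ×35, L=5 ×2
  A^0: L=2 ×48, L=4 ×22
  A^-2: L=3 ×49, L=5 ×7
  A^-4: L=4 ×27, L=6 ×1
  A^-6: L=5 ×8
  A^-8: L=6 ×1
Each group contributes A^e * Σ count * d^(L-1):
Powers of d = -A^2 - A^-2: d^2 = A^4 + 2 + A^-4; d^3 = -A^6 - 3*A^2 - 3*A^-2 - A^-6; d^4 = A^8 + 4*A^4 + 6 + 4*A^-4 + A^-8; d^5 = -A^10 - 5*A^6 - 10*A^2 - 10*A^-2 - 5*A^-6 - A^-10.
  A^8 * (d^3) = -A^14 - 3*A^10 - 3*A^6 - A^2
  A^6 * (7*d^2 + d^4) = A^14 + 11*A^10 + 20*A^6 + 11*A^2 + A^-2
  A^4 * (19*d + 9*d^3) = -9*A^10 - 46*A^6 - 46*A^2 - 9*A^-2
  A^2 * (19 + 35*d^2 + 2*d^4) = 2*A^10 + 43*A^6 + 101*A^2 + 43*A^-2 + 2*A^-6
  A^0 * (48*d + 22*d^3) = -22*A^6 - 114*A^2 - 114*A^-2 - 22*A^-6
  A^-2 * (49*d^2 + 7*d^4) = 7*A^6 + 77*A^2 + 140*A^-2 + 77*A^-6 + 7*A^-10
  A^-4 * (27*d^3 + d^5) = -A^6 - 32*A^2 - 91*A^-2 - 91*A^-6 - 32*A^-10 - A^-14
  A^-6 * (8*d^4) = 8*A^2 + 32*A^-2 + 48*A^-6 + 32*A^-10 + 8*A^-14
  A^-8 * (d^5) = -A^2 - 5*A^-2 - 10*A^-6 - 10*A^-10 - 5*A^-14 - A^-18
Summing the groups: <K> = A^10 - 2*A^6 + 3*A^2 - 3*A^-2 + 4*A^-6 - 3*A^-10 + 2*A^-14 - A^-18
Normalise by the writhe: (-A^3)^(-w) = (-A^3)^(-2) = A^-6, so f(A) = A^-6 * <K> = A^4 - 2 + 3*A^-4 - 3*A^-8 + 4*A^-12 - 3*A^-16 + 2*A^-20 - A^-24.
Substitute A = t^(-1/4), i.e. A^e → t^(-e/4): V(t) = -t^6 + 2*t^5 - 3*t^4 + 4*t^3 - 3*t^2 + 3*t - 2 + t^-1

Answer: -t^6 + 2*t^5 - 3*t^4 + 4*t^3 - 3*t^2 + 3*t - 2 + t^-1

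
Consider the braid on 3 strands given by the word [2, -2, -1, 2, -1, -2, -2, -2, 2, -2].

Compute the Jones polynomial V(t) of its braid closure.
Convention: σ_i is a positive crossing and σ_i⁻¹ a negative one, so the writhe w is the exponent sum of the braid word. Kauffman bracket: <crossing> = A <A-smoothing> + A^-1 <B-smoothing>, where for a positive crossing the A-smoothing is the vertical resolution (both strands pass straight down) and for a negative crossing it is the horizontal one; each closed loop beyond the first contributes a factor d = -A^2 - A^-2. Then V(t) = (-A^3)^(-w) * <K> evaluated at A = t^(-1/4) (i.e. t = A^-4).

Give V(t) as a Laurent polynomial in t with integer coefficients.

The presented braid s2 s2^-1 s1^-1 s2 s1^-1 s2^-1 s2^-1 s2^-1 s2 s2^-1 on 3 strands reduces by inverse Markov moves (closure unchanged at each step):
  Deconjugate: the word is γ·β·γ⁻¹ with γ = s2 s2^-1 (prefix) and γ⁻¹ = s2 s2^-1 (suffix); strip both.
Reduced to β = s1^-1 s2 s1^-1 s2^-1 s2^-1 s2^-1 on 3 strands, 6 crossings.
Compute on β:
Braid: s1^-1 s2 s1^-1 s2^-1 s2^-1 s2^-1 on 3 strands, 6 crossings.
Writhe w = (#positive) - (#negative) = 1 - 5 = -4.
Enumerate smoothing states for the bracket polynomial. There are 2^6 = 64 states.
Each crossing splits two ways (0=vertical, 1=horizontal). The state's weight is A^(#A-smoothings - #B-smoothings) * d^(loops - 1).
Tabulate the states by total A-exponent and number of loops L (A-exp: L × count):
  A^6: L=4 ×1
  A^4: L=3 ×6
  A^2: L=2 ×12, L=4 ×3
  A^0: L=1 ×9, L=3 ×10, L=5 ×1
  A^-2: L=2 ×12, L=4 ×3
  A^-4: L=1 ×2, L=3 ×4
  A^-6: L=2 ×1
Each group contributes A^e * Σ count * d^(L-1):
Powers of d = -A^2 - A^-2: d^2 = A^4 + 2 + A^-4; d^3 = -A^6 - 3*A^2 - 3*A^-2 - A^-6; d^4 = A^8 + 4*A^4 + 6 + 4*A^-4 + A^-8.
  A^6 * (d^3) = -A^12 - 3*A^8 - 3*A^4 - 1
  A^4 * (6*d^2) = 6*A^8 + 12*A^4 + 6
  A^2 * (12*d + 3*d^3) = -3*A^8 - 21*A^4 - 21 - 3*A^-4
  A^0 * (9 + 10*d^2 + d^4) = A^8 + 14*A^4 + 35 + 14*A^-4 + A^-8
  A^-2 * (12*d + 3*d^3) = -3*A^4 - 21 - 21*A^-4 - 3*A^-8
  A^-4 * (2 + 4*d^2) = 4 + 10*A^-4 + 4*A^-8
  A^-6 * (d) = -A^-4 - A^-8
Summing the groups: <K> = -A^12 + A^8 - A^4 + 2 - A^-4 + A^-8
Normalise by the writhe: (-A^3)^(-w) = (-A^3)^(4) = A^12, so f(A) = A^12 * <K> = -A^24 + A^20 - A^16 + 2*A^12 - A^8 + A^4.
Substitute A = t^(-1/4), i.e. A^e → t^(-e/4): V(t) = t^-1 - t^-2 + 2*t^-3 - t^-4 + t^-5 - t^-6

Answer: t^-1 - t^-2 + 2*t^-3 - t^-4 + t^-5 - t^-6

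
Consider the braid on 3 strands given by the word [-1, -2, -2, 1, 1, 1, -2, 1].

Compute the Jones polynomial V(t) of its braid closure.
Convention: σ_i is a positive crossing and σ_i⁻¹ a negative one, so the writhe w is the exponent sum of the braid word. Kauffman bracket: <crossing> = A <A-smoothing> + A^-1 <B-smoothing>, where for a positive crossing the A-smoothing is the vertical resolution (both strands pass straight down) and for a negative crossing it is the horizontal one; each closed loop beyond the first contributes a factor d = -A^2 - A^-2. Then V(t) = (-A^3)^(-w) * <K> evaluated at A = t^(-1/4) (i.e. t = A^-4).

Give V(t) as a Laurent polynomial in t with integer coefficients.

-t^3 + t^2 - t + 3 - t^-1 + t^-2 - t^-3

Derivation:
The presented braid s1^-1 s2^-1 s2^-1 s1 s1 s1 s2^-1 s1 on 3 strands reduces by inverse Markov moves (closure unchanged at each step):
  Deconjugate: the word is γ·β·γ⁻¹ with γ = s1^-1 (prefix) and γ⁻¹ = s1 (suffix); strip both.
Reduced to β = s2^-1 s2^-1 s1 s1 s1 s2^-1 on 3 strands, 6 crossings.
Compute on β:
Braid: s2^-1 s2^-1 s1 s1 s1 s2^-1 on 3 strands, 6 crossings.
Writhe w = (#positive) - (#negative) = 3 - 3 = 0.
State-sum expansion of <K>. There are 2^6 = 64 states.
For each crossing: s=0 is the vertical smoothing, s=1 horizontal. Crossing k contributes A^(sign_k * (1 - 2*s_k)); loop factor d = -A^2 - A^-2.
Tabulate the states by total A-exponent and number of loops L (A-exp: L × count):
  A^6: L=4 ×1
  A^4: L=3 ×6
  A^2: L=2 ×12, L=4 ×3
  A^0: L=1 ×9, L=3 ×10, L=5 ×1
  A^-2: L=2 ×12, L=4 ×3
  A^-4: L=3 ×6
  A^-6: L=4 ×1
Each group contributes A^e * Σ count * d^(L-1):
Powers of d = -A^2 - A^-2: d^2 = A^4 + 2 + A^-4; d^3 = -A^6 - 3*A^2 - 3*A^-2 - A^-6; d^4 = A^8 + 4*A^4 + 6 + 4*A^-4 + A^-8.
  A^6 * (d^3) = -A^12 - 3*A^8 - 3*A^4 - 1
  A^4 * (6*d^2) = 6*A^8 + 12*A^4 + 6
  A^2 * (12*d + 3*d^3) = -3*A^8 - 21*A^4 - 21 - 3*A^-4
  A^0 * (9 + 10*d^2 + d^4) = A^8 + 14*A^4 + 35 + 14*A^-4 + A^-8
  A^-2 * (12*d + 3*d^3) = -3*A^4 - 21 - 21*A^-4 - 3*A^-8
  A^-4 * (6*d^2) = 6 + 12*A^-4 + 6*A^-8
  A^-6 * (d^3) = -1 - 3*A^-4 - 3*A^-8 - A^-12
Summing the groups: <K> = -A^12 + A^8 - A^4 + 3 - A^-4 + A^-8 - A^-12
Normalise by the writhe: (-A^3)^(-w) = (-A^3)^(0) = 1, so f(A) = 1 * <K> = -A^12 + A^8 - A^4 + 3 - A^-4 + A^-8 - A^-12.
Substitute A = t^(-1/4), i.e. A^e → t^(-e/4): V(t) = -t^3 + t^2 - t + 3 - t^-1 + t^-2 - t^-3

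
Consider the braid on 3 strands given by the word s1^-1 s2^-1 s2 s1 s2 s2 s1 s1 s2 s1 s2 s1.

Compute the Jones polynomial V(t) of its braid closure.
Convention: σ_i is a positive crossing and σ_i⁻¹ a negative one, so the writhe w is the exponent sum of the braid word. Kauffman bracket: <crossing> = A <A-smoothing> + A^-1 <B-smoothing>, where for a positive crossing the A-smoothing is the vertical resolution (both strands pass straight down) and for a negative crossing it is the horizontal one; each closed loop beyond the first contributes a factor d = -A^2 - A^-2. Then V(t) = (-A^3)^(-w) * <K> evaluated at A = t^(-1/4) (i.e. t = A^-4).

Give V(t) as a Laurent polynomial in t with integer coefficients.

The presented braid s1^-1 s2^-1 s2 s1 s2 s2 s1 s1 s2 s1 s2 s1 on 3 strands reduces by inverse Markov moves (closure unchanged at each step):
  Deconjugate: the word is γ·β·γ⁻¹ with γ = s1^-1 s2^-1 (prefix) and γ⁻¹ = s2 s1 (suffix); strip both.
Reduced to β = s2 s1 s2 s2 s1 s1 s2 s1 on 3 strands, 8 crossings.
Compute on β:
Braid: s2 s1 s2 s2 s1 s1 s2 s1 on 3 strands, 8 crossings.
Writhe w = (#positive) - (#negative) = 8 - 0 = 8.
Enumerate smoothing states for the bracket polynomial. There are 2^8 = 256 states.
Smooth each crossing (0=||, 1=⌣⌢); contribution A^(Σ sign_k(1-2s_k)) * d^(L-1).
Tabulate the states by total A-exponent and number of loops L (A-exp: L × count):
  A^8: L=3 ×1
  A^6: L=2 ×8
  A^4: L=1 ×16, L=3 ×12
  A^2: L=2 ×48, L=4 ×8
  A^0: L=1 ×17, L=3 ×51, L=5 ×2
  A^-2: L=2 ×34, L=4 ×22
  A^-4: L=1 ×4, L=3 ×21, L=5 ×3
  A^-6: L=2 ×4, L=4 ×4
  A^-8: L=3 ×1
Each group contributes A^e * Σ count * d^(L-1):
Powers of d = -A^2 - A^-2: d^2 = A^4 + 2 + A^-4; d^3 = -A^6 - 3*A^2 - 3*A^-2 - A^-6; d^4 = A^8 + 4*A^4 + 6 + 4*A^-4 + A^-8.
  A^8 * (d^2) = A^12 + 2*A^8 + A^4
  A^6 * (8*d) = -8*A^8 - 8*A^4
  A^4 * (16 + 12*d^2) = 12*A^8 + 40*A^4 + 12
  A^2 * (48*d + 8*d^3) = -8*A^8 - 72*A^4 - 72 - 8*A^-4
  A^0 * (17 + 51*d^2 + 2*d^4) = 2*A^8 + 59*A^4 + 131 + 59*A^-4 + 2*A^-8
  A^-2 * (34*d + 22*d^3) = -22*A^4 - 100 - 100*A^-4 - 22*A^-8
  A^-4 * (4 + 21*d^2 + 3*d^4) = 3*A^4 + 33 + 64*A^-4 + 33*A^-8 + 3*A^-12
  A^-6 * (4*d + 4*d^3) = -4 - 16*A^-4 - 16*A^-8 - 4*A^-12
  A^-8 * (d^2) = A^-4 + 2*A^-8 + A^-12
Summing the groups: <K> = A^12 + A^4 - A^-8
Normalise by the writhe: (-A^3)^(-w) = (-A^3)^(-8) = A^-24, so f(A) = A^-24 * <K> = A^-12 + A^-20 - A^-32.
Substitute A = t^(-1/4), i.e. A^e → t^(-e/4): V(t) = -t^8 + t^5 + t^3

Answer: -t^8 + t^5 + t^3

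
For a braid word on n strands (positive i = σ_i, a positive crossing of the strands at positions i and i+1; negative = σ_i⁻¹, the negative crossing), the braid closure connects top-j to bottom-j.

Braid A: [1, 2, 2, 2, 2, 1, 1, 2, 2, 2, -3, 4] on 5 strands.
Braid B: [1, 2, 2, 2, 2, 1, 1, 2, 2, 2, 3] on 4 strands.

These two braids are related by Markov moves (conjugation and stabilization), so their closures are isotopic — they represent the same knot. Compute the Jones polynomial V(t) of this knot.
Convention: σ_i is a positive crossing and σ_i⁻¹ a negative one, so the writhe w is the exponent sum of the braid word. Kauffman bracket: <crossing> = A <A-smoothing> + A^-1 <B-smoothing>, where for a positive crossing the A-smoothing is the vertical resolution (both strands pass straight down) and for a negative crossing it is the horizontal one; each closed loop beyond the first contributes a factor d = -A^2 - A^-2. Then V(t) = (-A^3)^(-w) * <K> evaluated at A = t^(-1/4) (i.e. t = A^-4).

Markov-equivalent braids have isotopic closures, hence identical knot invariants. Strip the Markov moves from each word to reach a common short braid β, then compute V(t) once on β.
Braid A: s1 s2 s2 s2 s2 s1 s1 s2 s2 s2 s3^-1 s4 on 5 strands reduces by inverse Markov moves (closure unchanged at each step):
  Destabilize: the word has the form β·s4 where s4 occurs only as the final letter (β ∈ B_4); drop it and the last strand → 4 strands.
  Destabilize: the word has the form β·s3^-1 where s3^-1 occurs only as the final letter (β ∈ B_3); drop it and the last strand → 3 strands.
Reduced to β = s1 s2 s2 s2 s2 s1 s1 s2 s2 s2 on 3 strands, 10 crossings.
Braid B: s1 s2 s2 s2 s2 s1 s1 s2 s2 s2 s3 on 4 strands reduces by inverse Markov moves (closure unchanged at each step):
  Destabilize: the word has the form β·s3 where s3 occurs only as the final letter (β ∈ B_3); drop it and the last strand → 3 strands.
Reduced to β = s1 s2 s2 s2 s2 s1 s1 s2 s2 s2 on 3 strands, 10 crossings.
Both give the same β = s1 s2 s2 s2 s2 s1 s1 s2 s2 s2 on 3 strands, so one state sum suffices:
Braid: s1 s2 s2 s2 s2 s1 s1 s2 s2 s2 on 3 strands, 10 crossings.
Writhe w = (#positive) - (#negative) = 10 - 0 = 10.
Computing the Kauffman bracket via state sum. There are 2^10 = 1024 states.
Each crossing splits two ways (0=vertical, 1=horizontal). The state's weight is A^(#A-smoothings - #B-smoothings) * d^(loops - 1).
Tabulate the states by total A-exponent and number of loops L (A-exp: L × count):
  A^10: L=3 ×1
  A^8: L=2 ×10
  A^6: L=1 ×21, L=3 ×24
  A^4: L=2 ×84, L=4 ×36
  A^2: L=1 ×24, L=3 ×151, L=5 ×35
  A^0: L=2 ×72, L=4 ×159, L=6 ×21
  A^-2: L=3 ×98, L=5 ×105, L=7 ×7
  A^-4: L=4 ×76, L=6 ×43, L=8 ×1
  A^-6: L=5 ×35, L=7 ×10
  A^-8: L=6 ×9, L=8 ×1
  A^-10: L=7 ×1
Each group contributes A^e * Σ count * d^(L-1):
Powers of d = -A^2 - A^-2: d^2 = A^4 + 2 + A^-4; d^3 = -A^6 - 3*A^2 - 3*A^-2 - A^-6; d^4 = A^8 + 4*A^4 + 6 + 4*A^-4 + A^-8; d^5 = -A^10 - 5*A^6 - 10*A^2 - 10*A^-2 - 5*A^-6 - A^-10; d^6 = A^12 + 6*A^8 + 15*A^4 + 20 + 15*A^-4 + 6*A^-8 + A^-12; d^7 = -A^14 - 7*A^10 - 21*A^6 - 35*A^2 - 35*A^-2 - 21*A^-6 - 7*A^-10 - A^-14.
  A^10 * (d^2) = A^14 + 2*A^10 + A^6
  A^8 * (10*d) = -10*A^10 - 10*A^6
  A^6 * (21 + 24*d^2) = 24*A^10 + 69*A^6 + 24*A^2
  A^4 * (84*d + 36*d^3) = -36*A^10 - 192*A^6 - 192*A^2 - 36*A^-2
  A^2 * (24 + 151*d^2 + 35*d^4) = 35*A^10 + 291*A^6 + 536*A^2 + 291*A^-2 + 35*A^-6
  A^0 * (72*d + 159*d^3 + 21*d^5) = -21*A^10 - 264*A^6 - 759*A^2 - 759*A^-2 - 264*A^-6 - 21*A^-10
  A^-2 * (98*d^2 + 105*d^4 + 7*d^6) = 7*A^10 + 147*A^6 + 623*A^2 + 966*A^-2 + 623*A^-6 + 147*A^-10 + 7*A^-14
  A^-4 * (76*d^3 + 43*d^5 + d^7) = -A^10 - 50*A^6 - 312*A^2 - 693*A^-2 - 693*A^-6 - 312*A^-10 - 50*A^-14 - A^-18
  A^-6 * (35*d^4 + 10*d^6) = 10*A^6 + 95*A^2 + 290*A^-2 + 410*A^-6 + 290*A^-10 + 95*A^-14 + 10*A^-18
  A^-8 * (9*d^5 + d^7) = -A^6 - 16*A^2 - 66*A^-2 - 125*A^-6 - 125*A^-10 - 66*A^-14 - 16*A^-18 - A^-22
  A^-10 * (d^6) = A^2 + 6*A^-2 + 15*A^-6 + 20*A^-10 + 15*A^-14 + 6*A^-18 + A^-22
Summing the groups: <K> = A^14 + A^6 - A^-2 + A^-6 - A^-10 + A^-14 - A^-18
Normalise by the writhe: (-A^3)^(-w) = (-A^3)^(-10) = A^-30, so f(A) = A^-30 * <K> = A^-16 + A^-24 - A^-32 + A^-36 - A^-40 + A^-44 - A^-48.
Substitute A = t^(-1/4), i.e. A^e → t^(-e/4): V(t) = -t^12 + t^11 - t^10 + t^9 - t^8 + t^6 + t^4

Answer: -t^12 + t^11 - t^10 + t^9 - t^8 + t^6 + t^4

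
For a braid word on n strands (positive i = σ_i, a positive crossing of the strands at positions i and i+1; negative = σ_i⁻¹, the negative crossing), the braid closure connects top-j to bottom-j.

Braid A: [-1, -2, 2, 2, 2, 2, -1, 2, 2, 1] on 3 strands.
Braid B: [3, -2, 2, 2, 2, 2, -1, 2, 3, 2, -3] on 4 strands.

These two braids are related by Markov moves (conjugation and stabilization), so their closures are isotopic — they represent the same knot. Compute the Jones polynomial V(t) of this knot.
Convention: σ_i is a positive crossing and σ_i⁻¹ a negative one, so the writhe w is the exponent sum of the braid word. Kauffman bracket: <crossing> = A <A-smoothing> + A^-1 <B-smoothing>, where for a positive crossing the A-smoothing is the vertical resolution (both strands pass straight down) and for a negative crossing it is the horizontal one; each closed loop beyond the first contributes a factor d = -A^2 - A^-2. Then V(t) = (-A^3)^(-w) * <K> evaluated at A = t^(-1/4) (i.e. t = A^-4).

Markov-equivalent braids have isotopic closures, hence identical knot invariants. Strip the Markov moves from each word to reach a common short braid β, then compute V(t) once on β.
Braid A: s1^-1 s2^-1 s2 s2 s2 s2 s1^-1 s2 s2 s1 on 3 strands reduces by inverse Markov moves (closure unchanged at each step):
  Deconjugate: the word is γ·β·γ⁻¹ with γ = s1^-1 s2^-1 (prefix) and γ⁻¹ = s2 s1 (suffix); strip both.
Reduced to β = s2 s2 s2 s2 s1^-1 s2 on 3 strands, 6 crossings.
Braid B: s3 s2^-1 s2 s2 s2 s2 s1^-1 s2 s3 s2 s3^-1 on 4 strands reduces by inverse Markov moves (closure unchanged at each step):
  Deconjugate: the word is γ·β·γ⁻¹ with γ = s3 s2^-1 (prefix) and γ⁻¹ = s2 s3^-1 (suffix); strip both.
  Destabilize: the word has the form β·s3 where s3 occurs only as the final letter (β ∈ B_3); drop it and the last strand → 3 strands.
Reduced to β = s2 s2 s2 s2 s1^-1 s2 on 3 strands, 6 crossings.
Both give the same β = s2 s2 s2 s2 s1^-1 s2 on 3 strands, so one state sum suffices:
Braid: s2 s2 s2 s2 s1^-1 s2 on 3 strands, 6 crossings.
Writhe w = (#positive) - (#negative) = 5 - 1 = 4.
State-sum expansion of <K>. There are 2^6 = 64 states.
For each crossing: s=0 is the vertical smoothing, s=1 horizontal. Crossing k contributes A^(sign_k * (1 - 2*s_k)); loop factor d = -A^2 - A^-2.
Tabulate the states by total A-exponent and number of loops L (A-exp: L × count):
  A^6: L=2 ×1
  A^4: L=1 ×5, L=3 ×1
  A^2: L=2 ×15
  A^0: L=3 ×20
  A^-2: L=4 ×15
  A^-4: L=5 ×6
  A^-6: L=6 ×1
Each group contributes A^e * Σ count * d^(L-1):
Powers of d = -A^2 - A^-2: d^2 = A^4 + 2 + A^-4; d^3 = -A^6 - 3*A^2 - 3*A^-2 - A^-6; d^4 = A^8 + 4*A^4 + 6 + 4*A^-4 + A^-8; d^5 = -A^10 - 5*A^6 - 10*A^2 - 10*A^-2 - 5*A^-6 - A^-10.
  A^6 * (d) = -A^8 - A^4
  A^4 * (5 + d^2) = A^8 + 7*A^4 + 1
  A^2 * (15*d) = -15*A^4 - 15
  A^0 * (20*d^2) = 20*A^4 + 40 + 20*A^-4
  A^-2 * (15*d^3) = -15*A^4 - 45 - 45*A^-4 - 15*A^-8
  A^-4 * (6*d^4) = 6*A^4 + 24 + 36*A^-4 + 24*A^-8 + 6*A^-12
  A^-6 * (d^5) = -A^4 - 5 - 10*A^-4 - 10*A^-8 - 5*A^-12 - A^-16
Summing the groups: <K> = A^4 + A^-4 - A^-8 + A^-12 - A^-16
Normalise by the writhe: (-A^3)^(-w) = (-A^3)^(-4) = A^-12, so f(A) = A^-12 * <K> = A^-8 + A^-16 - A^-20 + A^-24 - A^-28.
Substitute A = t^(-1/4), i.e. A^e → t^(-e/4): V(t) = -t^7 + t^6 - t^5 + t^4 + t^2

Answer: -t^7 + t^6 - t^5 + t^4 + t^2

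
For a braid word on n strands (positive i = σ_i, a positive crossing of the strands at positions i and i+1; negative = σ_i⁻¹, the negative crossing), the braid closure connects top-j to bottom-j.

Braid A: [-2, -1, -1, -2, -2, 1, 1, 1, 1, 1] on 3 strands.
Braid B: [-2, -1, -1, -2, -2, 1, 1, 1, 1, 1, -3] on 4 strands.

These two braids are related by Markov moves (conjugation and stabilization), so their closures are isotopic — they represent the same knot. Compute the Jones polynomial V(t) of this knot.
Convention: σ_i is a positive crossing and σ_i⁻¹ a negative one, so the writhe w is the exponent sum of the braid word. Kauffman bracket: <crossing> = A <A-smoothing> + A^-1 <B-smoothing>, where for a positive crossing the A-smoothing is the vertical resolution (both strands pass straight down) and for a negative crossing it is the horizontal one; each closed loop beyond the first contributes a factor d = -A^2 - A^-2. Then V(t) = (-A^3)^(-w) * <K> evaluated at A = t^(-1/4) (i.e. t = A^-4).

Markov-equivalent braids have isotopic closures, hence identical knot invariants. Strip the Markov moves from each word to reach a common short braid β, then compute V(t) once on β.
Braid A: s2^-1 s1^-1 s1^-1 s2^-1 s2^-1 s1 s1 s1 s1 s1 on 3 strands has no conjugating prefix/suffix or stabilization to strip; take β = s2^-1 s1^-1 s1^-1 s2^-1 s2^-1 s1 s1 s1 s1 s1.
Braid B: s2^-1 s1^-1 s1^-1 s2^-1 s2^-1 s1 s1 s1 s1 s1 s3^-1 on 4 strands reduces by inverse Markov moves (closure unchanged at each step):
  Destabilize: the word has the form β·s3^-1 where s3^-1 occurs only as the final letter (β ∈ B_3); drop it and the last strand → 3 strands.
Reduced to β = s2^-1 s1^-1 s1^-1 s2^-1 s2^-1 s1 s1 s1 s1 s1 on 3 strands, 10 crossings.
Both give the same β = s2^-1 s1^-1 s1^-1 s2^-1 s2^-1 s1 s1 s1 s1 s1 on 3 strands, so one state sum suffices:
Braid: s2^-1 s1^-1 s1^-1 s2^-1 s2^-1 s1 s1 s1 s1 s1 on 3 strands, 10 crossings.
Writhe w = (#positive) - (#negative) = 5 - 5 = 0.
Enumerate smoothing states for the bracket polynomial. There are 2^10 = 1024 states.
For each crossing: s=0 is the vertical smoothing, s=1 horizontal. Crossing k contributes A^(sign_k * (1 - 2*s_k)); loop factor d = -A^2 - A^-2.
Tabulate the states by total A-exponent and number of loops L (A-exp: L × count):
  A^10: L=4 ×1
  A^8: L=3 ×10
  A^6: L=2 ×29, L=4 ×16
  A^4: L=1 ×26, L=3 ×74, L=5 ×20
  A^2: L=2 ×90, L=4 ×105, L=6 ×15
  A^0: L=1 ×15, L=3 ×141, L=5 ×90, L=7 ×6
  A^-2: L=2 ×35, L=4 ×130, L=6 ×44, L=8 ×1
  A^-4: L=3 ×40, L=5 ×69, L=7 ×11
  A^-6: L=4 ×25, L=6 ×19, L=8 ×1
  A^-8: L=5 ×8, L=7 ×2
  A^-10: L=6 ×1
Each group contributes A^e * Σ count * d^(L-1):
Powers of d = -A^2 - A^-2: d^2 = A^4 + 2 + A^-4; d^3 = -A^6 - 3*A^2 - 3*A^-2 - A^-6; d^4 = A^8 + 4*A^4 + 6 + 4*A^-4 + A^-8; d^5 = -A^10 - 5*A^6 - 10*A^2 - 10*A^-2 - 5*A^-6 - A^-10; d^6 = A^12 + 6*A^8 + 15*A^4 + 20 + 15*A^-4 + 6*A^-8 + A^-12; d^7 = -A^14 - 7*A^10 - 21*A^6 - 35*A^2 - 35*A^-2 - 21*A^-6 - 7*A^-10 - A^-14.
  A^10 * (d^3) = -A^16 - 3*A^12 - 3*A^8 - A^4
  A^8 * (10*d^2) = 10*A^12 + 20*A^8 + 10*A^4
  A^6 * (29*d + 16*d^3) = -16*A^12 - 77*A^8 - 77*A^4 - 16
  A^4 * (26 + 74*d^2 + 20*d^4) = 20*A^12 + 154*A^8 + 294*A^4 + 154 + 20*A^-4
  A^2 * (90*d + 105*d^3 + 15*d^5) = -15*A^12 - 180*A^8 - 555*A^4 - 555 - 180*A^-4 - 15*A^-8
  A^0 * (15 + 141*d^2 + 90*d^4 + 6*d^6) = 6*A^12 + 126*A^8 + 591*A^4 + 957 + 591*A^-4 + 126*A^-8 + 6*A^-12
  A^-2 * (35*d + 130*d^3 + 44*d^5 + d^7) = -A^12 - 51*A^8 - 371*A^4 - 900 - 900*A^-4 - 371*A^-8 - 51*A^-12 - A^-16
  A^-4 * (40*d^2 + 69*d^4 + 11*d^6) = 11*A^8 + 135*A^4 + 481 + 714*A^-4 + 481*A^-8 + 135*A^-12 + 11*A^-16
  A^-6 * (25*d^3 + 19*d^5 + d^7) = -A^8 - 26*A^4 - 141 - 300*A^-4 - 300*A^-8 - 141*A^-12 - 26*A^-16 - A^-20
  A^-8 * (8*d^4 + 2*d^6) = 2*A^4 + 20 + 62*A^-4 + 88*A^-8 + 62*A^-12 + 20*A^-16 + 2*A^-20
  A^-10 * (d^5) = -1 - 5*A^-4 - 10*A^-8 - 10*A^-12 - 5*A^-16 - A^-20
Summing the groups: <K> = -A^16 + A^12 - A^8 + 2*A^4 - 1 + 2*A^-4 - A^-8 + A^-12 - A^-16
Normalise by the writhe: (-A^3)^(-w) = (-A^3)^(0) = 1, so f(A) = 1 * <K> = -A^16 + A^12 - A^8 + 2*A^4 - 1 + 2*A^-4 - A^-8 + A^-12 - A^-16.
Substitute A = t^(-1/4), i.e. A^e → t^(-e/4): V(t) = -t^4 + t^3 - t^2 + 2*t - 1 + 2*t^-1 - t^-2 + t^-3 - t^-4

Answer: -t^4 + t^3 - t^2 + 2*t - 1 + 2*t^-1 - t^-2 + t^-3 - t^-4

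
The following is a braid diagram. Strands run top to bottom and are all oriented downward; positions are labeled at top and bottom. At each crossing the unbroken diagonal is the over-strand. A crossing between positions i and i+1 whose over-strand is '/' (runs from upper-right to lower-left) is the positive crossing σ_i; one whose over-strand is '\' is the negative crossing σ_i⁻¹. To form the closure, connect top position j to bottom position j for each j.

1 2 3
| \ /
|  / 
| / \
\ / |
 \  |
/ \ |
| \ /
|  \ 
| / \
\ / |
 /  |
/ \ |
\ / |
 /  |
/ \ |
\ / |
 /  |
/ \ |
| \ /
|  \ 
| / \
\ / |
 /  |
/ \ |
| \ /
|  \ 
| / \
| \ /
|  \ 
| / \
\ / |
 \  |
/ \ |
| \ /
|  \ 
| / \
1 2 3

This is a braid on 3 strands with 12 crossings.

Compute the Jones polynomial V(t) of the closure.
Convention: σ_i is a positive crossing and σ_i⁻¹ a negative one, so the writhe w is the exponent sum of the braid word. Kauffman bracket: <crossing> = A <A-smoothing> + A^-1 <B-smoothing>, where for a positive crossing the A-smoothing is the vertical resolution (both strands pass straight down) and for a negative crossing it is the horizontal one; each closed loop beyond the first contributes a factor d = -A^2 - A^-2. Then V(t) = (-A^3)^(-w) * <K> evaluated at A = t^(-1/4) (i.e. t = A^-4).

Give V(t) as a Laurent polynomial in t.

Reading the diagram top to bottom ('/'-over between positions i,i+1 = s_i, '\'-over = s_i^-1): braid word = s2 s1^-1 s2^-1 s1 s1 s1 s2^-1 s1 s2^-1 s2^-1 s1^-1 s2^-1.
The presented braid s2 s1^-1 s2^-1 s1 s1 s1 s2^-1 s1 s2^-1 s2^-1 s1^-1 s2^-1 on 3 strands reduces by inverse Markov moves (closure unchanged at each step):
  Deconjugate: the word is γ·β·γ⁻¹ with γ = s2 (prefix) and γ⁻¹ = s2^-1 (suffix); strip both.
Reduced to β = s1^-1 s2^-1 s1 s1 s1 s2^-1 s1 s2^-1 s2^-1 s1^-1 on 3 strands, 10 crossings.
Compute on β:
Braid: s1^-1 s2^-1 s1 s1 s1 s2^-1 s1 s2^-1 s2^-1 s1^-1 on 3 strands, 10 crossings.
Writhe w = (#positive) - (#negative) = 4 - 6 = -2.
Enumerate smoothing states for the bracket polynomial. There are 2^10 = 1024 states.
Smooth each crossing (0=||, 1=⌣⌢); contribution A^(Σ sign_k(1-2s_k)) * d^(L-1).
Tabulate the states by total A-exponent and number of loops L (A-exp: L × count):
  A^10: L=5 ×1
  A^8: L=4 ×10
  A^6: L=3 ×38, L=5 ×7
  A^4: L=2 ×67, L=4 ×49, L=6 ×4
  A^2: L=1 ×46, L=3 ×130, L=5 ×33, L=7 ×1
  A^0: L=2 ×131, L=4 ×110, L=6 ×11
  A^-2: L=1 ×25, L=3 ×133, L=5 ×51, L=7 ×1
  A^-4: L=2 ×37, L=4 ×72, L=6 ×11
  A^-6: L=3 ×25, L=5 ×19, L=7 ×1
  A^-8: L=4 ×8, L=6 ×2
  A^-10: L=5 ×1
Each group contributes A^e * Σ count * d^(L-1):
Powers of d = -A^2 - A^-2: d^2 = A^4 + 2 + A^-4; d^3 = -A^6 - 3*A^2 - 3*A^-2 - A^-6; d^4 = A^8 + 4*A^4 + 6 + 4*A^-4 + A^-8; d^5 = -A^10 - 5*A^6 - 10*A^2 - 10*A^-2 - 5*A^-6 - A^-10; d^6 = A^12 + 6*A^8 + 15*A^4 + 20 + 15*A^-4 + 6*A^-8 + A^-12.
  A^10 * (d^4) = A^18 + 4*A^14 + 6*A^10 + 4*A^6 + A^2
  A^8 * (10*d^3) = -10*A^14 - 30*A^10 - 30*A^6 - 10*A^2
  A^6 * (38*d^2 + 7*d^4) = 7*A^14 + 66*A^10 + 118*A^6 + 66*A^2 + 7*A^-2
  A^4 * (67*d + 49*d^3 + 4*d^5) = -4*A^14 - 69*A^10 - 254*A^6 - 254*A^2 - 69*A^-2 - 4*A^-6
  A^2 * (46 + 130*d^2 + 33*d^4 + d^6) = A^14 + 39*A^10 + 277*A^6 + 524*A^2 + 277*A^-2 + 39*A^-6 + A^-10
  A^0 * (131*d + 110*d^3 + 11*d^5) = -11*A^10 - 165*A^6 - 571*A^2 - 571*A^-2 - 165*A^-6 - 11*A^-10
  A^-2 * (25 + 133*d^2 + 51*d^4 + d^6) = A^10 + 57*A^6 + 352*A^2 + 617*A^-2 + 352*A^-6 + 57*A^-10 + A^-14
  A^-4 * (37*d + 72*d^3 + 11*d^5) = -11*A^6 - 127*A^2 - 363*A^-2 - 363*A^-6 - 127*A^-10 - 11*A^-14
  A^-6 * (25*d^2 + 19*d^4 + d^6) = A^6 + 25*A^2 + 116*A^-2 + 184*A^-6 + 116*A^-10 + 25*A^-14 + A^-18
  A^-8 * (8*d^3 + 2*d^5) = -2*A^2 - 18*A^-2 - 44*A^-6 - 44*A^-10 - 18*A^-14 - 2*A^-18
  A^-10 * (d^4) = A^-2 + 4*A^-6 + 6*A^-10 + 4*A^-14 + A^-18
Summing the groups: <K> = A^18 - 2*A^14 + 2*A^10 - 3*A^6 + 4*A^2 - 3*A^-2 + 3*A^-6 - 2*A^-10 + A^-14
Normalise by the writhe: (-A^3)^(-w) = (-A^3)^(2) = A^6, so f(A) = A^6 * <K> = A^24 - 2*A^20 + 2*A^16 - 3*A^12 + 4*A^8 - 3*A^4 + 3 - 2*A^-4 + A^-8.
Substitute A = t^(-1/4), i.e. A^e → t^(-e/4): V(t) = t^2 - 2*t + 3 - 3*t^-1 + 4*t^-2 - 3*t^-3 + 2*t^-4 - 2*t^-5 + t^-6

Answer: t^2 - 2*t + 3 - 3*t^-1 + 4*t^-2 - 3*t^-3 + 2*t^-4 - 2*t^-5 + t^-6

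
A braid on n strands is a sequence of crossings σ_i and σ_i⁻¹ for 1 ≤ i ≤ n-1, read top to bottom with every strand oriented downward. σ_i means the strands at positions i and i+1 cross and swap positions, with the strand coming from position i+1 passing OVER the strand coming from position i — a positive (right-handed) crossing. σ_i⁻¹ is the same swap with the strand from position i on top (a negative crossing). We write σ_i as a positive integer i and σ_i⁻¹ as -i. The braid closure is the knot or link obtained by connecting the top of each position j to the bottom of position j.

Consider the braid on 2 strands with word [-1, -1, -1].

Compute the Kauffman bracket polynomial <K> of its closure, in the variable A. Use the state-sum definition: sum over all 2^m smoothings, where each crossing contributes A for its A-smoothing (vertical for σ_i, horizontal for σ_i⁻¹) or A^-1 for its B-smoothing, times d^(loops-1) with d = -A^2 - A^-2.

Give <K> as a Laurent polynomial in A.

Braid: s1^-1 s1^-1 s1^-1 on 2 strands, 3 crossings.
Writhe w = (#positive) - (#negative) = 0 - 3 = -3.
Enumerate smoothing states for the bracket polynomial. There are 2^3 = 8 states.
For each crossing: s=0 is the vertical smoothing, s=1 horizontal. Crossing k contributes A^(sign_k * (1 - 2*s_k)); loop factor d = -A^2 - A^-2.
  state 000: A-exp=-3, loops=2, term = A^-3 * d^1
  state 001: A-exp=-1, loops=1, term = A^-1 * d^0
  state 010: A-exp=-1, loops=1, term = A^-1 * d^0
  state 011: A-exp=+1, loops=2, term = A^1 * d^1
  state 100: A-exp=-1, loops=1, term = A^-1 * d^0
  state 101: A-exp=+1, loops=2, term = A^1 * d^1
  state 110: A-exp=+1, loops=2, term = A^1 * d^1
  state 111: A-exp=+3, loops=3, term = A^3 * d^2
Collect the terms by A-exponent (count of states per loop number):
Powers of d = -A^2 - A^-2: d^2 = A^4 + 2 + A^-4.
  A^3 * (d^2) = A^7 + 2*A^3 + A^-1
  A^1 * (3*d) = -3*A^3 - 3*A^-1
  A^-1 * (3) = 3*A^-1
  A^-3 * (d) = -A^-1 - A^-5
Summing the groups: <K> = A^7 - A^3 - A^-5

Answer: A^7 - A^3 - A^-5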